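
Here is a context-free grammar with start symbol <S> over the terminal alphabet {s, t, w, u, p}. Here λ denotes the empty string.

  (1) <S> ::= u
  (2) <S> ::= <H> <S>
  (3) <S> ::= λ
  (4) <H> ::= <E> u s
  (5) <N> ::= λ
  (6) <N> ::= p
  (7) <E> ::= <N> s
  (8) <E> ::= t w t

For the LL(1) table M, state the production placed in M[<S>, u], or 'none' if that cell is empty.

<S> ::= u

FIRST(<N>) = {λ, p}
FIRST(<E>) = {p, s, t}  (via <N> s)
FIRST(<H>) = {p, s, t}  (via <E> u s)
FIRST(<S>) = {λ, p, s, t, u}  (via <H> <S>)
FOLLOW(<S>) includes $ since <S> is the start symbol.
FOLLOW(<S>): in <S>::=<H> <S>, the suffix after <S> is empty (adds nothing new). Thus FOLLOW(<S>) = {$}.
For <S> ::= u: FIRST(u) = {u}, so it goes in M[<S>, t] for t ∈ {u}.
For <S> ::= <H> <S>: FIRST(<H> <S>) = {p, s, t}, so it goes in M[<S>, t] for t ∈ {p, s, t}.
For <S> ::= λ: FIRST(λ) = {λ}, so it goes in M[<S>, t] for t ∈ {}; since λ ∈ FIRST, also for every t ∈ FOLLOW(<S>) = {$}.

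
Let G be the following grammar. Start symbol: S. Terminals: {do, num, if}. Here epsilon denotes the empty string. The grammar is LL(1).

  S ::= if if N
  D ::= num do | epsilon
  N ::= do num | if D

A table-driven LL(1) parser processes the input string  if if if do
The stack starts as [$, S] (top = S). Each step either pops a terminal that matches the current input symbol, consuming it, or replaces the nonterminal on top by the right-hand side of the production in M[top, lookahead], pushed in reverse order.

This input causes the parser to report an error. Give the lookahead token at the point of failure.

do

step 1: stack=$ S  input=if if if do $  — expand S ::= if if N
step 2: stack=$ N if if  input=if if if do $  — match if
step 3: stack=$ N if  input=if if do $  — match if
step 4: stack=$ N  input=if do $  — expand N ::= if D
step 5: stack=$ D if  input=if do $  — match if
step 6: stack=$ D  input=do $  — error: M[D, do] is empty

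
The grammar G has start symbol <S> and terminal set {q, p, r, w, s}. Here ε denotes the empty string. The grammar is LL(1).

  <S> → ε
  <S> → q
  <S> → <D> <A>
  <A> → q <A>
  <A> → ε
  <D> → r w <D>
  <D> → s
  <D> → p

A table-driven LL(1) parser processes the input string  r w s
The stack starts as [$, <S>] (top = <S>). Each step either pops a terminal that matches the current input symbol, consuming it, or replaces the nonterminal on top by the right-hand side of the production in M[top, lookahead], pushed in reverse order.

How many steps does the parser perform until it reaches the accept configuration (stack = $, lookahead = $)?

7

step 1: stack=$ <S>  input=r w s $  — expand <S> → <D> <A>
step 2: stack=$ <A> <D>  input=r w s $  — expand <D> → r w <D>
step 3: stack=$ <A> <D> w r  input=r w s $  — match r
step 4: stack=$ <A> <D> w  input=w s $  — match w
step 5: stack=$ <A> <D>  input=s $  — expand <D> → s
step 6: stack=$ <A> s  input=s $  — match s
step 7: stack=$ <A>  input=$  — expand <A> → ε
Accept reached after 7 steps.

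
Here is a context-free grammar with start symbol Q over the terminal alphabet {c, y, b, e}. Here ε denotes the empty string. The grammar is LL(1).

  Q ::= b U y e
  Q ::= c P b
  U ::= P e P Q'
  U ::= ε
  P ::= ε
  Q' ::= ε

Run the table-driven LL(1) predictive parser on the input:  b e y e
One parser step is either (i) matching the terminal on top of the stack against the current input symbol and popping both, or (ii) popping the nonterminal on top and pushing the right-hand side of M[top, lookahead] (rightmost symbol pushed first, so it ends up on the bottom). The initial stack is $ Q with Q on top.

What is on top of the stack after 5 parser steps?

P

step 1: stack=$ Q  input=b e y e $  — expand Q ::= b U y e
step 2: stack=$ e y U b  input=b e y e $  — match b
step 3: stack=$ e y U  input=e y e $  — expand U ::= P e P Q'
step 4: stack=$ e y Q' P e P  input=e y e $  — expand P ::= ε
step 5: stack=$ e y Q' P e  input=e y e $  — match e
Stack after step 5: $ e y Q' P (top = P).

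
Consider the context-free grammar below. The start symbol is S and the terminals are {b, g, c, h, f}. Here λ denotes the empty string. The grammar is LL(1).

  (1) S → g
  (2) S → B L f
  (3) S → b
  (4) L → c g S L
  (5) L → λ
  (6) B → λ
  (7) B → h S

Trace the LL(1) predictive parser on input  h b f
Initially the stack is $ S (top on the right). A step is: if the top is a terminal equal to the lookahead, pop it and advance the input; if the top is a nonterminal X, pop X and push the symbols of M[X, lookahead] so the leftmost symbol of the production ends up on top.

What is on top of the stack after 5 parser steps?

step 1: stack=$ S  input=h b f $  — expand S → B L f
step 2: stack=$ f L B  input=h b f $  — expand B → h S
step 3: stack=$ f L S h  input=h b f $  — match h
step 4: stack=$ f L S  input=b f $  — expand S → b
step 5: stack=$ f L b  input=b f $  — match b
Stack after step 5: $ f L (top = L).

L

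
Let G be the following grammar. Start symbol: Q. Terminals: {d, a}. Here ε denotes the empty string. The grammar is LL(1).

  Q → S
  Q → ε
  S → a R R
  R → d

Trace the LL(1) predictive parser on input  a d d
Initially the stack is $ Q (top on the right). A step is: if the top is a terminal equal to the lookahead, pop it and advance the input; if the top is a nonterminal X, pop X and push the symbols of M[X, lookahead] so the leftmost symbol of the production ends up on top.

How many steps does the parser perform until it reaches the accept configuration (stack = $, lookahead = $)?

     Stack    Input    Action
  1  $ Q      a d d $  expand Q → S
  2  $ S      a d d $  expand S → a R R
  3  $ R R a  a d d $  match a
  4  $ R R    d d $    expand R → d
  5  $ R d    d d $    match d
  6  $ R      d $      expand R → d
  7  $ d      d $      match d
Accept reached after 7 steps.

7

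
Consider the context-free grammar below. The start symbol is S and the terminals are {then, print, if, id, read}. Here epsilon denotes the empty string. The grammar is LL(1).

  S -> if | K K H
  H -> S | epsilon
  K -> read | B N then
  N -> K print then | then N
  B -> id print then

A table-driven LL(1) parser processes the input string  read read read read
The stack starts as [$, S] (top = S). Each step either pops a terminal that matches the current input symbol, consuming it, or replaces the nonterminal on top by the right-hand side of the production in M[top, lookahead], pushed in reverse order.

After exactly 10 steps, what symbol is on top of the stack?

read

      Stack       Input                  Action
   1  $ S         read read read read $  expand S -> K K H
   2  $ H K K     read read read read $  expand K -> read
   3  $ H K read  read read read read $  match read
   4  $ H K       read read read $       expand K -> read
   5  $ H read    read read read $       match read
   6  $ H         read read $            expand H -> S
   7  $ S         read read $            expand S -> K K H
   8  $ H K K     read read $            expand K -> read
   9  $ H K read  read read $            match read
  10  $ H K       read $                 expand K -> read
Stack after step 10: $ H read (top = read).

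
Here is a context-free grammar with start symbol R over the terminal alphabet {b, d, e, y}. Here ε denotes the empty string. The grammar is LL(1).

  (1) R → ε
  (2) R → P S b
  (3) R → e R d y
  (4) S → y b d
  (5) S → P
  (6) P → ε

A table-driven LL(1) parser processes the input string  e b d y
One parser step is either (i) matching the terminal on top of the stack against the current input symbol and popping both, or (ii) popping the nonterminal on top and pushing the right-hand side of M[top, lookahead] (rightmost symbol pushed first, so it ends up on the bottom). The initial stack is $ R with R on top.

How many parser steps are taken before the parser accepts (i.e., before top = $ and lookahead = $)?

step 1: stack=$ R  input=e b d y $  — expand R → e R d y
step 2: stack=$ y d R e  input=e b d y $  — match e
step 3: stack=$ y d R  input=b d y $  — expand R → P S b
step 4: stack=$ y d b S P  input=b d y $  — expand P → ε
step 5: stack=$ y d b S  input=b d y $  — expand S → P
step 6: stack=$ y d b P  input=b d y $  — expand P → ε
step 7: stack=$ y d b  input=b d y $  — match b
step 8: stack=$ y d  input=d y $  — match d
step 9: stack=$ y  input=y $  — match y
Accept reached after 9 steps.

9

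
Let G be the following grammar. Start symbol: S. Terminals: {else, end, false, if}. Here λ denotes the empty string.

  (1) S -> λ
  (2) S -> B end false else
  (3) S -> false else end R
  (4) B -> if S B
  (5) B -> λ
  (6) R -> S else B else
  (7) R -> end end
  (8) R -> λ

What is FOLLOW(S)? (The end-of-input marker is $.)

{$, else, end, if}

FIRST(B) = {λ, if}
FIRST(S) = {λ, end, false, if}  (via B end false else)
FIRST(R) = {λ, else, end, false, if}  (via S else B else)
FOLLOW(S) includes $ since S is the start symbol.
FOLLOW(B): in S->B end false else, B is followed by end false else with FIRST {end}; in B->if S B, the suffix after B is empty (adds nothing new); in R->S else B else, B is followed by else with FIRST {else}. Thus FOLLOW(B) = {else, end}.
FOLLOW(S): in B->if S B, S is followed by B with FIRST {λ, if}; in B->if S B, the suffix after S is nullable, so FOLLOW(S) ⊇ FOLLOW(B) = {else, end}; in R->S else B else, S is followed by else B else with FIRST {else}. Thus FOLLOW(S) = {$, else, end, if}.
FOLLOW(R): in S->false else end R, the suffix after R is empty, so FOLLOW(R) ⊇ FOLLOW(S) = {$, else, end, if}. Thus FOLLOW(R) = {$, else, end, if}.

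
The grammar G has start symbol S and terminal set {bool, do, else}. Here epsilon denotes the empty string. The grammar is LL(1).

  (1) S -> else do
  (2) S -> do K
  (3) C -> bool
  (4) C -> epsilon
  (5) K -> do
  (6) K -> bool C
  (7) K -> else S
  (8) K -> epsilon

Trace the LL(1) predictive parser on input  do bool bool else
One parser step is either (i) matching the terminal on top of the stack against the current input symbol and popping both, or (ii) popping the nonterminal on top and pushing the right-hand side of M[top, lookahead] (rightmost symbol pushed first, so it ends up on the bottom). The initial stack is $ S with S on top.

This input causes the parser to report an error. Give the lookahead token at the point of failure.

     Stack     Input                Action
  1  $ S       do bool bool else $  expand S -> do K
  2  $ K do    do bool bool else $  match do
  3  $ K       bool bool else $     expand K -> bool C
  4  $ C bool  bool bool else $     match bool
  5  $ C       bool else $          expand C -> bool
  6  $ bool    bool else $          match bool
  7  $         else $               error: stack empty but input remains

else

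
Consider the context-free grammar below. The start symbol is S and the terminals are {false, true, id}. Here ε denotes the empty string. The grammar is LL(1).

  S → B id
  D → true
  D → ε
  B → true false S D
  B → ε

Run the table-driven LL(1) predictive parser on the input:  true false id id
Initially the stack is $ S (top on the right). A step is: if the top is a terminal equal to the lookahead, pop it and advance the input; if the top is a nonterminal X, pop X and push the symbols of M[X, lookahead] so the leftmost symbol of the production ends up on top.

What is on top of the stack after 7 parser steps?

D

     Stack                Input               Action
  1  $ S                  true false id id $  expand S → B id
  2  $ id B               true false id id $  expand B → true false S D
  3  $ id D S false true  true false id id $  match true
  4  $ id D S false       false id id $       match false
  5  $ id D S             id id $             expand S → B id
  6  $ id D id B          id id $             expand B → ε
  7  $ id D id            id id $             match id
Stack after step 7: $ id D (top = D).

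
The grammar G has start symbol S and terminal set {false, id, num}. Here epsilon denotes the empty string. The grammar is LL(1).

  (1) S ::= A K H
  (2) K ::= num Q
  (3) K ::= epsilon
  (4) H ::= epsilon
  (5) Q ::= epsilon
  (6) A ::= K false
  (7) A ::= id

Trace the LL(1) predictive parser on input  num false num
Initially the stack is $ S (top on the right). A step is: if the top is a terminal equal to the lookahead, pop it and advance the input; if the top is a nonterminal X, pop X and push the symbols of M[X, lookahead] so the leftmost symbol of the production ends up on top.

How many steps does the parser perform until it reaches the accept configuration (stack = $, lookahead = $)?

10

      Stack              Input            Action
   1  $ S                num false num $  expand S ::= A K H
   2  $ H K A            num false num $  expand A ::= K false
   3  $ H K false K      num false num $  expand K ::= num Q
   4  $ H K false Q num  num false num $  match num
   5  $ H K false Q      false num $      expand Q ::= epsilon
   6  $ H K false        false num $      match false
   7  $ H K              num $            expand K ::= num Q
   8  $ H Q num          num $            match num
   9  $ H Q              $                expand Q ::= epsilon
  10  $ H                $                expand H ::= epsilon
Accept reached after 10 steps.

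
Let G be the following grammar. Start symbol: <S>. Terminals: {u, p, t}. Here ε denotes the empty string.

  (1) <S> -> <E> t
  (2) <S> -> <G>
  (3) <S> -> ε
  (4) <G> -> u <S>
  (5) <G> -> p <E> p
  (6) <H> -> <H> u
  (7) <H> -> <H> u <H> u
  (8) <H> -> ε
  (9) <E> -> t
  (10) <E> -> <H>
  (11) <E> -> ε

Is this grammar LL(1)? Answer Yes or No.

No

FIRST(<S>) = {ε, p, t, u}
FIRST(<G>) = {p, u}
FIRST(<H>) = {ε, u}
FIRST(<E>) = {ε, t, u}
FOLLOW(<S>) = {$}
FOLLOW(<G>) = {$}
FOLLOW(<H>) = {p, t, u}
FOLLOW(<E>) = {p, t}
Cell M[<E>, p] receives both <E> -> <H> and <E> -> ε — the grammar is not LL(1).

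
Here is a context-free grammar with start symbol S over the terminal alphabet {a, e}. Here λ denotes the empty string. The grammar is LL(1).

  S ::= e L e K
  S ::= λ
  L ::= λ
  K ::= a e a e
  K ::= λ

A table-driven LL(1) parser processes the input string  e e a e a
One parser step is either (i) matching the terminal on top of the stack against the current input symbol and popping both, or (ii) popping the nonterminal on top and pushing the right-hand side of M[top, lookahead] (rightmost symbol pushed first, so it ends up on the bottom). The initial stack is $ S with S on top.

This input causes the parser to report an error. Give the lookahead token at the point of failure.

$

     Stack      Input        Action
  1  $ S        e e a e a $  expand S ::= e L e K
  2  $ K e L e  e e a e a $  match e
  3  $ K e L    e a e a $    expand L ::= λ
  4  $ K e      e a e a $    match e
  5  $ K        a e a $      expand K ::= a e a e
  6  $ e a e a  a e a $      match a
  7  $ e a e    e a $        match e
  8  $ e a      a $          match a
  9  $ e        $            error: top is terminal e but lookahead is $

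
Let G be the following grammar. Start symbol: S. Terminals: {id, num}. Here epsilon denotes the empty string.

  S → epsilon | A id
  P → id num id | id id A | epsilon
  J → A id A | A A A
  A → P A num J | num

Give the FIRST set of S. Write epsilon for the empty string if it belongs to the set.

{epsilon, id, num}

FIRST(P): from P→id num id we get {id}; from P→id id A we get {id}; from P→epsilon we get {epsilon}. So FIRST(P) = {epsilon, id}.
FIRST(A): from A→P A num J we get {id, num}; from A→num we get {num}. So FIRST(A) = {id, num}.
FIRST(S): from S→epsilon we get {epsilon}; from S→A id we get {id, num}. So FIRST(S) = {epsilon, id, num}.
FIRST(J): from J→A id A we get {id, num}; from J→A A A we get {id, num}. So FIRST(J) = {id, num}.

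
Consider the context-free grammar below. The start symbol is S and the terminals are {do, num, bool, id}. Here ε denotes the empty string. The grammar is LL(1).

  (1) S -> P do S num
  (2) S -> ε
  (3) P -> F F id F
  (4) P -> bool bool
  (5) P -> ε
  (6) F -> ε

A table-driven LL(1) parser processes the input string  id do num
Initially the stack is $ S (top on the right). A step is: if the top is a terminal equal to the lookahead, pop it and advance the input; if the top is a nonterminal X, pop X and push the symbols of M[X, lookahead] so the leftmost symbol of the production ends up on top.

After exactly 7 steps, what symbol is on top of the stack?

S

     Stack                Input        Action
  1  $ S                  id do num $  expand S -> P do S num
  2  $ num S do P         id do num $  expand P -> F F id F
  3  $ num S do F id F F  id do num $  expand F -> ε
  4  $ num S do F id F    id do num $  expand F -> ε
  5  $ num S do F id      id do num $  match id
  6  $ num S do F         do num $     expand F -> ε
  7  $ num S do           do num $     match do
Stack after step 7: $ num S (top = S).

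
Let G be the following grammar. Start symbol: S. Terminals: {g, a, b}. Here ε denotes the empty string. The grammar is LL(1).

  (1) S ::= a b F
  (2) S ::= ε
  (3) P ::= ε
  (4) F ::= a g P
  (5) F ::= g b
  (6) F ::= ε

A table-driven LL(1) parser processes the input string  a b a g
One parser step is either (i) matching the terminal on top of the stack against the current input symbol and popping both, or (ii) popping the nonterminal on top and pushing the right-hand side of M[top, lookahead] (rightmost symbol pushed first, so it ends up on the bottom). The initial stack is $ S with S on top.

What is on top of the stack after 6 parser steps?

P

     Stack    Input      Action
  1  $ S      a b a g $  expand S ::= a b F
  2  $ F b a  a b a g $  match a
  3  $ F b    b a g $    match b
  4  $ F      a g $      expand F ::= a g P
  5  $ P g a  a g $      match a
  6  $ P g    g $        match g
Stack after step 6: $ P (top = P).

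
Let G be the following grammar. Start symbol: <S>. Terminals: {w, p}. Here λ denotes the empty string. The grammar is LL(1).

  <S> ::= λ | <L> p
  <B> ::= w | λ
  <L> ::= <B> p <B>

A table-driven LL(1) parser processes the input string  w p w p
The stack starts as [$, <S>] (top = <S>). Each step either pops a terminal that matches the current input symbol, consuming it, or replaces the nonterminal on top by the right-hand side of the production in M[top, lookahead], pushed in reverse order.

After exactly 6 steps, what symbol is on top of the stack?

step 1: stack=$ <S>  input=w p w p $  — expand <S> ::= <L> p
step 2: stack=$ p <L>  input=w p w p $  — expand <L> ::= <B> p <B>
step 3: stack=$ p <B> p <B>  input=w p w p $  — expand <B> ::= w
step 4: stack=$ p <B> p w  input=w p w p $  — match w
step 5: stack=$ p <B> p  input=p w p $  — match p
step 6: stack=$ p <B>  input=w p $  — expand <B> ::= w
Stack after step 6: $ p w (top = w).

w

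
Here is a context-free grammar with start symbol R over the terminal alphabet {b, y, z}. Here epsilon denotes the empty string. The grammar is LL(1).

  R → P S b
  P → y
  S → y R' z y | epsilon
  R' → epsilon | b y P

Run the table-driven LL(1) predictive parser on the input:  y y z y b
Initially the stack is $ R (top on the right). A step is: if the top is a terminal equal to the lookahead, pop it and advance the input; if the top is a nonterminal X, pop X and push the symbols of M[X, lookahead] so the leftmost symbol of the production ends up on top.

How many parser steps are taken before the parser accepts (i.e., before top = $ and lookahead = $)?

9

     Stack         Input        Action
  1  $ R           y y z y b $  expand R → P S b
  2  $ b S P       y y z y b $  expand P → y
  3  $ b S y       y y z y b $  match y
  4  $ b S         y z y b $    expand S → y R' z y
  5  $ b y z R' y  y z y b $    match y
  6  $ b y z R'    z y b $      expand R' → epsilon
  7  $ b y z       z y b $      match z
  8  $ b y         y b $        match y
  9  $ b           b $          match b
Accept reached after 9 steps.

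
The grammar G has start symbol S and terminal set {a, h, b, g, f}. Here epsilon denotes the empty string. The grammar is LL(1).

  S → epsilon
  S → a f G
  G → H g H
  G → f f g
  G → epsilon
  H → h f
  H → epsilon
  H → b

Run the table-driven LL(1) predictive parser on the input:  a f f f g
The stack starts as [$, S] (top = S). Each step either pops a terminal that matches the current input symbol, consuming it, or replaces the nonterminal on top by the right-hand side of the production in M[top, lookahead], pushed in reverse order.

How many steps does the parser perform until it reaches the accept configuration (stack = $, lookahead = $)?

step 1: stack=$ S  input=a f f f g $  — expand S → a f G
step 2: stack=$ G f a  input=a f f f g $  — match a
step 3: stack=$ G f  input=f f f g $  — match f
step 4: stack=$ G  input=f f g $  — expand G → f f g
step 5: stack=$ g f f  input=f f g $  — match f
step 6: stack=$ g f  input=f g $  — match f
step 7: stack=$ g  input=g $  — match g
Accept reached after 7 steps.

7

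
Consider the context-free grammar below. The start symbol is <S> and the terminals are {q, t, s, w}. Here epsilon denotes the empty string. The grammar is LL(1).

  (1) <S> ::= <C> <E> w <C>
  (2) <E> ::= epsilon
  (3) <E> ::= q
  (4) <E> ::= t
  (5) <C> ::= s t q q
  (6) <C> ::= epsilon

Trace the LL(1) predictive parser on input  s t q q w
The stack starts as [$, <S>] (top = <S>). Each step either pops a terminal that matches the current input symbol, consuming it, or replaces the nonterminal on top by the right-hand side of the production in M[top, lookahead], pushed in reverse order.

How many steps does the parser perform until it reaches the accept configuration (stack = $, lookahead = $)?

9

step 1: stack=$ <S>  input=s t q q w $  — expand <S> ::= <C> <E> w <C>
step 2: stack=$ <C> w <E> <C>  input=s t q q w $  — expand <C> ::= s t q q
step 3: stack=$ <C> w <E> q q t s  input=s t q q w $  — match s
step 4: stack=$ <C> w <E> q q t  input=t q q w $  — match t
step 5: stack=$ <C> w <E> q q  input=q q w $  — match q
step 6: stack=$ <C> w <E> q  input=q w $  — match q
step 7: stack=$ <C> w <E>  input=w $  — expand <E> ::= epsilon
step 8: stack=$ <C> w  input=w $  — match w
step 9: stack=$ <C>  input=$  — expand <C> ::= epsilon
Accept reached after 9 steps.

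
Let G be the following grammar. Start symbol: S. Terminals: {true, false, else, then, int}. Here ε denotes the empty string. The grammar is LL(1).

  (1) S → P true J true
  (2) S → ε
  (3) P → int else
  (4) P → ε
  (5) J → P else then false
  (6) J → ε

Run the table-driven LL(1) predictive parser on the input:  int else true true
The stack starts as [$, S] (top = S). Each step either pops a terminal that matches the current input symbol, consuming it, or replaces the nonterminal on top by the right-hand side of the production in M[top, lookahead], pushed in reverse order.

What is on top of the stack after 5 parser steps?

J

step 1: stack=$ S  input=int else true true $  — expand S → P true J true
step 2: stack=$ true J true P  input=int else true true $  — expand P → int else
step 3: stack=$ true J true else int  input=int else true true $  — match int
step 4: stack=$ true J true else  input=else true true $  — match else
step 5: stack=$ true J true  input=true true $  — match true
Stack after step 5: $ true J (top = J).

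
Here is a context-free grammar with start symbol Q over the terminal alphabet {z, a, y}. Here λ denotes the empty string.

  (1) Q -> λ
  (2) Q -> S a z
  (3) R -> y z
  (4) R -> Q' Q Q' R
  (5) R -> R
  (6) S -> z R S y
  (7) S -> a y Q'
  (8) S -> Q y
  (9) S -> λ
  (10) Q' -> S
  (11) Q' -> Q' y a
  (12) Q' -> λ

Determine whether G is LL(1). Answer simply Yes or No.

No

FIRST(Q) = {λ, a, y, z}
FIRST(R) = {a, y, z}
FIRST(S) = {λ, a, y, z}
FIRST(Q') = {λ, a, y, z}
FOLLOW(Q) = {$, a, y, z}
FOLLOW(R) = {a, y, z}
FOLLOW(S) = {a, y, z}
FOLLOW(Q') = {a, y, z}
Cell M[Q, a] receives both Q -> λ and Q -> S a z — the grammar is not LL(1).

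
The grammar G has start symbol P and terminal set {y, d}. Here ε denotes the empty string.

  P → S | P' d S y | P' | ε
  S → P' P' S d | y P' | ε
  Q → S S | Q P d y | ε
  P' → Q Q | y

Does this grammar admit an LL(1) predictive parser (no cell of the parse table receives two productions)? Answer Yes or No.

No

FIRST(P) = {ε, d, y}
FIRST(S) = {ε, d, y}
FIRST(Q) = {ε, d, y}
FIRST(P') = {ε, d, y}
FOLLOW(P) = {$, d}
FOLLOW(S) = {$, d, y}
FOLLOW(Q) = {$, d, y}
FOLLOW(P') = {$, d, y}
Cell M[P, $] receives both P → S and P → P' and P → ε — the grammar is not LL(1).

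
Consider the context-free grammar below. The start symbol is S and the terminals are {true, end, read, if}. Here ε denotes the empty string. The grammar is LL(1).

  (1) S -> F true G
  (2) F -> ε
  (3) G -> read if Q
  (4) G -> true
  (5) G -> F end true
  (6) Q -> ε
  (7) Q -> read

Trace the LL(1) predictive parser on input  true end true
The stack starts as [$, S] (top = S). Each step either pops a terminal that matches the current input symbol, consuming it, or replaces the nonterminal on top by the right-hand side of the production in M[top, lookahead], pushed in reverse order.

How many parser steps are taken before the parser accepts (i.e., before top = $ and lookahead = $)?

7

step 1: stack=$ S  input=true end true $  — expand S -> F true G
step 2: stack=$ G true F  input=true end true $  — expand F -> ε
step 3: stack=$ G true  input=true end true $  — match true
step 4: stack=$ G  input=end true $  — expand G -> F end true
step 5: stack=$ true end F  input=end true $  — expand F -> ε
step 6: stack=$ true end  input=end true $  — match end
step 7: stack=$ true  input=true $  — match true
Accept reached after 7 steps.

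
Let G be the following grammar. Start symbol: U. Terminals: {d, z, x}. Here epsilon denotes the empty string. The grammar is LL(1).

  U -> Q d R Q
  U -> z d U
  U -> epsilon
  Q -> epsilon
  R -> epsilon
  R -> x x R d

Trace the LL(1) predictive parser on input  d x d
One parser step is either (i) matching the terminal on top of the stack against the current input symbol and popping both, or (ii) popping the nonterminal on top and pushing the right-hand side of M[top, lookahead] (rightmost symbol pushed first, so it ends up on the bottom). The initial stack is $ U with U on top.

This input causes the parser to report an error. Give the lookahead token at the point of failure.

d

step 1: stack=$ U  input=d x d $  — expand U -> Q d R Q
step 2: stack=$ Q R d Q  input=d x d $  — expand Q -> epsilon
step 3: stack=$ Q R d  input=d x d $  — match d
step 4: stack=$ Q R  input=x d $  — expand R -> x x R d
step 5: stack=$ Q d R x x  input=x d $  — match x
step 6: stack=$ Q d R x  input=d $  — error: top is terminal x but lookahead is d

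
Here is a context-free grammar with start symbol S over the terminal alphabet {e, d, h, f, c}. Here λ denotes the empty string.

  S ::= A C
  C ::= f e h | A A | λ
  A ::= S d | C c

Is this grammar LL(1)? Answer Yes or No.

No

FIRST(S) = {c, f}
FIRST(C) = {λ, c, f}
FIRST(A) = {c, f}
FOLLOW(S) = {$, d}
FOLLOW(C) = {$, c, d}
FOLLOW(A) = {$, c, d, f}
Cell M[A, c] receives both A ::= S d and A ::= C c — the grammar is not LL(1).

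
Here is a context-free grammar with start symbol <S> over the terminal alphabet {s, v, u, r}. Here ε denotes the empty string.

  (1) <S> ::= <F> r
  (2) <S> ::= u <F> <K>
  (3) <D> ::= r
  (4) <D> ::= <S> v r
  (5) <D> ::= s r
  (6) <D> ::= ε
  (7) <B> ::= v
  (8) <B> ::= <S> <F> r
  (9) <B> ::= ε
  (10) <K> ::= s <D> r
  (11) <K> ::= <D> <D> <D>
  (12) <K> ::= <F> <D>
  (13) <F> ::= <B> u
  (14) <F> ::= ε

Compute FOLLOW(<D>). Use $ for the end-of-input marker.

FIRST(<S>) = {r, u, v}  (via <F> r)
FIRST(<D>) = {ε, r, s, u, v}  (via <S> v r)
FIRST(<B>) = {ε, r, u, v}  (via <S> <F> r)
FIRST(<F>) = {ε, r, u, v}  (via <B> u)
FIRST(<K>) = {ε, r, s, u, v}  (via <D> <D> <D>, <F> <D>)
FOLLOW(<S>) includes $ since <S> is the start symbol.
FOLLOW(<S>): in <D>::=<S> v r, <S> is followed by v r with FIRST {v}; in <B>::=<S> <F> r, <S> is followed by <F> r with FIRST {r, u, v}. Thus FOLLOW(<S>) = {$, r, u, v}.
FOLLOW(<B>): in <F>::=<B> u, <B> is followed by u with FIRST {u}. Thus FOLLOW(<B>) = {u}.
FOLLOW(<K>): in <S>::=u <F> <K>, the suffix after <K> is empty, so FOLLOW(<K>) ⊇ FOLLOW(<S>) = {$, r, u, v}. Thus FOLLOW(<K>) = {$, r, u, v}.
FOLLOW(<D>): in <K>::=s <D> r, <D> is followed by r with FIRST {r}; in <K>::=<D> <D> <D> (occurrence 1), <D> is followed by <D> <D> with FIRST {ε, r, s, u, v}; in <K>::=<D> <D> <D> (occurrence 1), the suffix after <D> is nullable, so FOLLOW(<D>) ⊇ FOLLOW(<K>) = {$, r, u, v}; in <K>::=<D> <D> <D> (occurrence 2), <D> is followed by <D> with FIRST {ε, r, s, u, v}; in <K>::=<D> <D> <D> (occurrence 2), the suffix after <D> is nullable, so FOLLOW(<D>) ⊇ FOLLOW(<K>) = {$, r, u, v}; in <K>::=<D> <D> <D> (occurrence 3), the suffix after <D> is empty, so FOLLOW(<D>) ⊇ FOLLOW(<K>) = {$, r, u, v}; in <K>::=<F> <D>, the suffix after <D> is empty, so FOLLOW(<D>) ⊇ FOLLOW(<K>) = {$, r, u, v}. Thus FOLLOW(<D>) = {$, r, s, u, v}.
FOLLOW(<F>): in <S>::=<F> r, <F> is followed by r with FIRST {r}; in <S>::=u <F> <K>, <F> is followed by <K> with FIRST {ε, r, s, u, v}; in <S>::=u <F> <K>, the suffix after <F> is nullable, so FOLLOW(<F>) ⊇ FOLLOW(<S>) = {$, r, u, v}; in <B>::=<S> <F> r, <F> is followed by r with FIRST {r}; in <K>::=<F> <D>, <F> is followed by <D> with FIRST {ε, r, s, u, v}; in <K>::=<F> <D>, the suffix after <F> is nullable, so FOLLOW(<F>) ⊇ FOLLOW(<K>) = {$, r, u, v}. Thus FOLLOW(<F>) = {$, r, s, u, v}.

{$, r, s, u, v}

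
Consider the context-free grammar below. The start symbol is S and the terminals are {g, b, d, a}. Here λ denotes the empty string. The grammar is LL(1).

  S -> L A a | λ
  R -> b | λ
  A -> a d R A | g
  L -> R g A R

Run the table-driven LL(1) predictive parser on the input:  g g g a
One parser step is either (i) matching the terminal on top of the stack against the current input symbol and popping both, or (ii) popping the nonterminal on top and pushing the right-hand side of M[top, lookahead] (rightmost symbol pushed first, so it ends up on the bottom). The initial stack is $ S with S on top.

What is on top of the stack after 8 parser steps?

     Stack          Input      Action
  1  $ S            g g g a $  expand S -> L A a
  2  $ a A L        g g g a $  expand L -> R g A R
  3  $ a A R A g R  g g g a $  expand R -> λ
  4  $ a A R A g    g g g a $  match g
  5  $ a A R A      g g a $    expand A -> g
  6  $ a A R g      g g a $    match g
  7  $ a A R        g a $      expand R -> λ
  8  $ a A          g a $      expand A -> g
Stack after step 8: $ a g (top = g).

g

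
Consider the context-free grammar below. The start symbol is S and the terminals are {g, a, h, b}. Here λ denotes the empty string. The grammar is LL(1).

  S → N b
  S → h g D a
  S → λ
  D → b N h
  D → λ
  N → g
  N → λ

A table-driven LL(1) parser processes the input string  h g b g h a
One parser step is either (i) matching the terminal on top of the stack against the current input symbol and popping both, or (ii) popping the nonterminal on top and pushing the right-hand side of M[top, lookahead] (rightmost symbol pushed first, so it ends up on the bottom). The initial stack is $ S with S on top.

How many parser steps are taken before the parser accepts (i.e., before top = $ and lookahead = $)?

9

     Stack      Input          Action
  1  $ S        h g b g h a $  expand S → h g D a
  2  $ a D g h  h g b g h a $  match h
  3  $ a D g    g b g h a $    match g
  4  $ a D      b g h a $      expand D → b N h
  5  $ a h N b  b g h a $      match b
  6  $ a h N    g h a $        expand N → g
  7  $ a h g    g h a $        match g
  8  $ a h      h a $          match h
  9  $ a        a $            match a
Accept reached after 9 steps.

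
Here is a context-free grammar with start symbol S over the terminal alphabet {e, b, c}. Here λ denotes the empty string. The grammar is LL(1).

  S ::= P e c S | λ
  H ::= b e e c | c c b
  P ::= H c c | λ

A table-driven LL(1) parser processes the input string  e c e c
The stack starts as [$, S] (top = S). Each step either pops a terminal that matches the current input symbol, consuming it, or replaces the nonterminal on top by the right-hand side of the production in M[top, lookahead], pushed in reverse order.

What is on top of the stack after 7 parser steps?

     Stack      Input      Action
  1  $ S        e c e c $  expand S ::= P e c S
  2  $ S c e P  e c e c $  expand P ::= λ
  3  $ S c e    e c e c $  match e
  4  $ S c      c e c $    match c
  5  $ S        e c $      expand S ::= P e c S
  6  $ S c e P  e c $      expand P ::= λ
  7  $ S c e    e c $      match e
Stack after step 7: $ S c (top = c).

c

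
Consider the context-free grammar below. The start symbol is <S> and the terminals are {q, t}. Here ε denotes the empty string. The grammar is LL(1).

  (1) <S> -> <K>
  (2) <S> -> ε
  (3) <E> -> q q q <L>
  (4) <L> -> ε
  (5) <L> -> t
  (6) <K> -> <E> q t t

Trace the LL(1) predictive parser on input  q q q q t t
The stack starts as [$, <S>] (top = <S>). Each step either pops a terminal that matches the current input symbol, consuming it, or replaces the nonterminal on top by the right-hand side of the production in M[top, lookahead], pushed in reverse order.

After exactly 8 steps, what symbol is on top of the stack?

t

step 1: stack=$ <S>  input=q q q q t t $  — expand <S> -> <K>
step 2: stack=$ <K>  input=q q q q t t $  — expand <K> -> <E> q t t
step 3: stack=$ t t q <E>  input=q q q q t t $  — expand <E> -> q q q <L>
step 4: stack=$ t t q <L> q q q  input=q q q q t t $  — match q
step 5: stack=$ t t q <L> q q  input=q q q t t $  — match q
step 6: stack=$ t t q <L> q  input=q q t t $  — match q
step 7: stack=$ t t q <L>  input=q t t $  — expand <L> -> ε
step 8: stack=$ t t q  input=q t t $  — match q
Stack after step 8: $ t t (top = t).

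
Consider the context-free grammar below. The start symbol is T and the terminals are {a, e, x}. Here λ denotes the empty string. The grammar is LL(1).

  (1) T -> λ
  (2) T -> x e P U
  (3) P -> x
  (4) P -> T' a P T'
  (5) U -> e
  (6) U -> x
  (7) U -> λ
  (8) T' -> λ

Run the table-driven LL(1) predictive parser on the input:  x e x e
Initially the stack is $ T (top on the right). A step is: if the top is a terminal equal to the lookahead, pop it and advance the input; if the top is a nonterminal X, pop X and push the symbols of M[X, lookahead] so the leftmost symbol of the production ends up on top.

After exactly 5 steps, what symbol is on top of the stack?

U

step 1: stack=$ T  input=x e x e $  — expand T -> x e P U
step 2: stack=$ U P e x  input=x e x e $  — match x
step 3: stack=$ U P e  input=e x e $  — match e
step 4: stack=$ U P  input=x e $  — expand P -> x
step 5: stack=$ U x  input=x e $  — match x
Stack after step 5: $ U (top = U).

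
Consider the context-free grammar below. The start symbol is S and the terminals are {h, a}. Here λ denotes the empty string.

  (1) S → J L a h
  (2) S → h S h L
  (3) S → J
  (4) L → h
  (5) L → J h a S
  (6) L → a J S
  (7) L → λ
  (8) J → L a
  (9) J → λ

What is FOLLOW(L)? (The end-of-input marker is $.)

{$, a, h}

FIRST(S): from S→J L a h we get {a, h}; from S→h S h L we get {h}; from S→J we get {λ, a, h}. So FIRST(S) = {λ, a, h}.
FIRST(L): from L→h we get {h}; from L→J h a S we get {a, h}; from L→a J S we get {a}; from L→λ we get {λ}. So FIRST(L) = {λ, a, h}.
FIRST(J): from J→L a we get {a, h}; from J→λ we get {λ}. So FIRST(J) = {λ, a, h}.
FOLLOW(S) includes $ since S is the start symbol.
FOLLOW(S): in S→h S h L, S is followed by h L with FIRST {h}; in L→J h a S, the suffix after S is empty, so FOLLOW(S) ⊇ FOLLOW(L) = {$, a, h}; in L→a J S, the suffix after S is empty, so FOLLOW(S) ⊇ FOLLOW(L) = {$, a, h}. Thus FOLLOW(S) = {$, a, h}.
FOLLOW(L): in S→J L a h, L is followed by a h with FIRST {a}; in S→h S h L, the suffix after L is empty, so FOLLOW(L) ⊇ FOLLOW(S) = {$, a, h}; in J→L a, L is followed by a with FIRST {a}. Thus FOLLOW(L) = {$, a, h}.
FOLLOW(J): in S→J L a h, J is followed by L a h with FIRST {a, h}; in S→J, the suffix after J is empty, so FOLLOW(J) ⊇ FOLLOW(S) = {$, a, h}; in L→J h a S, J is followed by h a S with FIRST {h}; in L→a J S, J is followed by S with FIRST {λ, a, h}; in L→a J S, the suffix after J is nullable, so FOLLOW(J) ⊇ FOLLOW(L) = {$, a, h}. Thus FOLLOW(J) = {$, a, h}.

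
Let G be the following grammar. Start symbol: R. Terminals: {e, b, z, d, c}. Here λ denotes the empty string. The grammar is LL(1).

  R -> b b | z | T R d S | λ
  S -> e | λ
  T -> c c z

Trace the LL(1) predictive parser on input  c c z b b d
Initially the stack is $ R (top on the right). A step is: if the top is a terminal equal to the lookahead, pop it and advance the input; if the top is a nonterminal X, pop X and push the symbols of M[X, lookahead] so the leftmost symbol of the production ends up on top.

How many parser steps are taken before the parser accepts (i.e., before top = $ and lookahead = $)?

10

step 1: stack=$ R  input=c c z b b d $  — expand R -> T R d S
step 2: stack=$ S d R T  input=c c z b b d $  — expand T -> c c z
step 3: stack=$ S d R z c c  input=c c z b b d $  — match c
step 4: stack=$ S d R z c  input=c z b b d $  — match c
step 5: stack=$ S d R z  input=z b b d $  — match z
step 6: stack=$ S d R  input=b b d $  — expand R -> b b
step 7: stack=$ S d b b  input=b b d $  — match b
step 8: stack=$ S d b  input=b d $  — match b
step 9: stack=$ S d  input=d $  — match d
step 10: stack=$ S  input=$  — expand S -> λ
Accept reached after 10 steps.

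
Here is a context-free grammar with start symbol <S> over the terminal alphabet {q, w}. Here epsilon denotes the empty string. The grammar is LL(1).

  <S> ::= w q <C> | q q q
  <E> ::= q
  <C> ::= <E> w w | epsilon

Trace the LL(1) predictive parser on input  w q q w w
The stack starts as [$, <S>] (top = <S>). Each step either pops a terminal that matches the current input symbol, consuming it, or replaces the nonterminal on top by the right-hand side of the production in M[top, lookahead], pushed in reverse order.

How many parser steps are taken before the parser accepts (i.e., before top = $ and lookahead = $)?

     Stack      Input        Action
  1  $ <S>      w q q w w $  expand <S> ::= w q <C>
  2  $ <C> q w  w q q w w $  match w
  3  $ <C> q    q q w w $    match q
  4  $ <C>      q w w $      expand <C> ::= <E> w w
  5  $ w w <E>  q w w $      expand <E> ::= q
  6  $ w w q    q w w $      match q
  7  $ w w      w w $        match w
  8  $ w        w $          match w
Accept reached after 8 steps.

8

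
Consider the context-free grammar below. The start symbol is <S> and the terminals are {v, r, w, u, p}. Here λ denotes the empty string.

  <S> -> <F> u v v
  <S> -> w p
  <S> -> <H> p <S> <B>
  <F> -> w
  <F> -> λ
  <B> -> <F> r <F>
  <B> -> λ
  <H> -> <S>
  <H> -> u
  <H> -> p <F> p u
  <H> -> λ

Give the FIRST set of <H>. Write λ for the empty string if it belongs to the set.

FIRST(<F>): from <F>->w we get {w}; from <F>->λ we get {λ}. So FIRST(<F>) = {λ, w}.
FIRST(<B>): from <B>-><F> r <F> we get {r, w}; from <B>->λ we get {λ}. So FIRST(<B>) = {λ, r, w}.
FIRST(<S>): from <S>-><F> u v v we get {u, w}; from <S>->w p we get {w}; from <S>-><H> p <S> <B> we get {p, u, w}. So FIRST(<S>) = {p, u, w}.
FIRST(<H>): from <H>-><S> we get {p, u, w}; from <H>->u we get {u}; from <H>->p <F> p u we get {p}; from <H>->λ we get {λ}. So FIRST(<H>) = {λ, p, u, w}.

{λ, p, u, w}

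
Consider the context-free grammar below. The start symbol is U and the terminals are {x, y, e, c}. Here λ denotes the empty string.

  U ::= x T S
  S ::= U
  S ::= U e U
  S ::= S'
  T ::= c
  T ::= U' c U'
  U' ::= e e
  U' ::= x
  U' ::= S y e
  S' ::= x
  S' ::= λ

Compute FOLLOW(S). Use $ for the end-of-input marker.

{$, e, y}

FIRST(U): from U::=x T S we get {x}. So FIRST(U) = {x}.
FIRST(S'): from S'::=x we get {x}; from S'::=λ we get {λ}. So FIRST(S') = {λ, x}.
FIRST(S): from S::=U we get {x}; from S::=U e U we get {x}; from S::=S' we get {λ, x}. So FIRST(S) = {λ, x}.
FIRST(U'): from U'::=e e we get {e}; from U'::=x we get {x}; from U'::=S y e we get {x, y}. So FIRST(U') = {e, x, y}.
FIRST(T): from T::=c we get {c}; from T::=U' c U' we get {e, x, y}. So FIRST(T) = {c, e, x, y}.
FOLLOW(U) includes $ since U is the start symbol.
FOLLOW(U): in S::=U, the suffix after U is empty, so FOLLOW(U) ⊇ FOLLOW(S) = {$, e, y}; in S::=U e U (occurrence 1), U is followed by e U with FIRST {e}; in S::=U e U (occurrence 2), the suffix after U is empty, so FOLLOW(U) ⊇ FOLLOW(S) = {$, e, y}. Thus FOLLOW(U) = {$, e, y}.
FOLLOW(S): in U::=x T S, the suffix after S is empty, so FOLLOW(S) ⊇ FOLLOW(U) = {$, e, y}; in U'::=S y e, S is followed by y e with FIRST {y}. Thus FOLLOW(S) = {$, e, y}.
FOLLOW(T): in U::=x T S, T is followed by S with FIRST {λ, x}; in U::=x T S, the suffix after T is nullable, so FOLLOW(T) ⊇ FOLLOW(U) = {$, e, y}. Thus FOLLOW(T) = {$, e, x, y}.
FOLLOW(U'): in T::=U' c U' (occurrence 1), U' is followed by c U' with FIRST {c}; in T::=U' c U' (occurrence 2), the suffix after U' is empty, so FOLLOW(U') ⊇ FOLLOW(T) = {$, e, x, y}. Thus FOLLOW(U') = {$, c, e, x, y}.
FOLLOW(S'): in S::=S', the suffix after S' is empty, so FOLLOW(S') ⊇ FOLLOW(S) = {$, e, y}. Thus FOLLOW(S') = {$, e, y}.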